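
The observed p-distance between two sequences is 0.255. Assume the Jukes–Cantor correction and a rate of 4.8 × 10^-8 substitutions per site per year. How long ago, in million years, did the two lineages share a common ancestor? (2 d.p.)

3.25

d = −(3/4) ln(1 − 4p/3) = −0.75 ln(1 − 0.34) = −0.75 ln(0.66)
  = −0.75 × (-0.415515) = 0.311636 substitutions/site.
Under a molecular clock d = 2μt, so t = d/(2μ) = 0.311636 / (2 × 4.8 × 10^-8) = 3.25 million years.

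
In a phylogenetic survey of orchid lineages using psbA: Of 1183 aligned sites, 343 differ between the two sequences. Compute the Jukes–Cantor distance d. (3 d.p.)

0.367

p = 343/1183 ≈ 0.289941.
d = −(3/4) ln(1 − 4p/3) = −0.75 ln(1 − 0.386588) = −0.75 ln(0.613412)
  = −0.75 × (-0.488718) = 0.366539 substitutions/site.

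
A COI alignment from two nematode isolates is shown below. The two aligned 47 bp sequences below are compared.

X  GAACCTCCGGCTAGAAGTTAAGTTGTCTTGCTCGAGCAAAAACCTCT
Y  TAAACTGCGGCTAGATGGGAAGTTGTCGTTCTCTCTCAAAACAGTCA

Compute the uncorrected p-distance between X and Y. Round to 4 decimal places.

0.3191

The sequences differ at 15 of 47 positions.
p = 15/47 = 0.319148… ≈ 0.3191 (to 4 d.p.).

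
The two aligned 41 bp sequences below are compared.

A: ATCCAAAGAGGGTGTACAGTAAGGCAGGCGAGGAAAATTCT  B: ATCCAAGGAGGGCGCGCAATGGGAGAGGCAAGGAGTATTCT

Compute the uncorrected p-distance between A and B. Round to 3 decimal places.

The sequences differ at 12 of 41 positions.
p = 12/41 = 0.292682… ≈ 0.293 (to 3 d.p.).

0.293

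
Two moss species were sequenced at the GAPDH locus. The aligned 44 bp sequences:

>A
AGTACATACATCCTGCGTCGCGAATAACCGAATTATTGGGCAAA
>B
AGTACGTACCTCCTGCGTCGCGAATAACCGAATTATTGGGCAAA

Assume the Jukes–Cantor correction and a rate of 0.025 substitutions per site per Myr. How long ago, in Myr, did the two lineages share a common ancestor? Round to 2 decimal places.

The sequences differ at 2 of 44 sites (6, 10), so p = 2/44 ≈ 0.045455.
d = −(3/4) ln(1 − 4p/3) = −0.75 ln(1 − 0.060607) = −0.75 ln(0.939393)
  = −0.75 × (-0.062521) = 0.046891 substitutions/site.
Under a molecular clock d = 2μt, so t = d/(2μ) = 0.046891 / (2 × 0.025) = 0.94 Myr.

0.94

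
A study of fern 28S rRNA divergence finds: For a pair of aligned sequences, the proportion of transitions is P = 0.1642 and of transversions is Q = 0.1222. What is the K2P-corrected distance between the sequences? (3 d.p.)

Under the Kimura two-parameter model, d = −½ ln(1 − 2P − Q) − ¼ ln(1 − 2Q).
1 − 2P − Q = 0.5494, giving −½ ln(0.5494) = 0.299464.
1 − 2Q = 0.7556, giving −¼ ln(0.7556) = 0.070061.
d = 0.299464 + 0.070061 = 0.369525.

0.370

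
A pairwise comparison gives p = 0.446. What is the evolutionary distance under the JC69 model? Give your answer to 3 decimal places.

d = −(3/4) ln(1 − 4p/3) = −0.75 ln(1 − 0.594667) = −0.75 ln(0.405333)
  = −0.75 × (-0.903046) = 0.677285 substitutions/site.

0.677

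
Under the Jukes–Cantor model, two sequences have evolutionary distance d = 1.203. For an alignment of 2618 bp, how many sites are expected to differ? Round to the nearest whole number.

Invert JC69: p = (3/4)(1 − e^(−4d/3)) = 0.75 × (1 − e^(-1.604)) = 0.75 × (1 − 0.201091) = 0.599182.
Expected differing sites = pL ≈ 0.599182 × 2618 = 1568.658476 ≈ 1569.

1569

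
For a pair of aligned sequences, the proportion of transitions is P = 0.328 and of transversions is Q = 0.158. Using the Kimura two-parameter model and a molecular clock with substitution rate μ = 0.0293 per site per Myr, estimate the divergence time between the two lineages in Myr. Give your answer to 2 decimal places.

15.97

Under the Kimura two-parameter model, d = −½ ln(1 − 2P − Q) − ¼ ln(1 − 2Q).
1 − 2P − Q = 0.186, giving −½ ln(0.186) = 0.841004.
1 − 2Q = 0.684, giving −¼ ln(0.684) = 0.094949.
d = 0.841004 + 0.094949 = 0.935953.
Under a molecular clock d = 2μt, so t = d/(2μ) = 0.935953 / (2 × 0.0293) = 15.97 Myr.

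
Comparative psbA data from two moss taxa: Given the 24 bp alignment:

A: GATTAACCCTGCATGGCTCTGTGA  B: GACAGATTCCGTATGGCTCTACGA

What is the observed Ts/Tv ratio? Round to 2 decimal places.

8.00

Transitions are A↔G and C↔T; transversions are all other mismatches.
Transitions: 8. Transversions: 1.
R = 8/1 = 8.00.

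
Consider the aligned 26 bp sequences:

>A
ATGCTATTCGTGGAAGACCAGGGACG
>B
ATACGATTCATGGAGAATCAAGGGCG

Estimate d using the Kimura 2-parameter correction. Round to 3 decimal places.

0.450

Of 26 sites, 7 differences are transitions and 1 are transversions, so P = 7/26 ≈ 0.269231 and Q = 1/26 ≈ 0.038462.
Under the Kimura two-parameter model, d = −½ ln(1 − 2P − Q) − ¼ ln(1 − 2Q).
1 − 2P − Q = 0.423076, giving −½ ln(0.423076) = 0.430102.
1 − 2Q = 0.923076, giving −¼ ln(0.923076) = 0.020011.
d = 0.430102 + 0.020011 = 0.450113.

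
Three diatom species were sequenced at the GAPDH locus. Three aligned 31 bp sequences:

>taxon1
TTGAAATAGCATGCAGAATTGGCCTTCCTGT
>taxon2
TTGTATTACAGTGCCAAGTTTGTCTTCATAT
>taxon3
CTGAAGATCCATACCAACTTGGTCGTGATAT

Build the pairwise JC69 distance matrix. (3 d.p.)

d(taxon1,taxon2) = 0.544, d(taxon1,taxon3) = 0.691, d(taxon2,taxon3) = 0.544

taxon1–taxon2: 12/31 sites differ → p ≈ 0.387097, d = −0.75 ln(1 − 0.516129) = 0.544453 ≈ 0.544.
taxon1–taxon3: 14/31 sites differ → p ≈ 0.451613, d = −0.75 ln(1 − 0.602151) = 0.691262 ≈ 0.691.
taxon2–taxon3: 12/31 sites differ → p ≈ 0.387097, d = −0.75 ln(1 − 0.516129) = 0.544453 ≈ 0.544.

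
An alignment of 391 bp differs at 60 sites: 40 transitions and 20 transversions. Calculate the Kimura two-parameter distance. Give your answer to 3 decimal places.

P = 40/391 ≈ 0.102302 and Q = 20/391 ≈ 0.051151.
Under the Kimura two-parameter model, d = −½ ln(1 − 2P − Q) − ¼ ln(1 − 2Q).
1 − 2P − Q = 0.744245, giving −½ ln(0.744245) = 0.147692.
1 − 2Q = 0.897698, giving −¼ ln(0.897698) = 0.026980.
d = 0.147692 + 0.026980 = 0.174672.

0.175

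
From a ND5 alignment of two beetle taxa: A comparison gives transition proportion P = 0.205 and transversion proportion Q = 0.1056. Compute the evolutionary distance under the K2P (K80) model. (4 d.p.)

Under the Kimura two-parameter model, d = −½ ln(1 − 2P − Q) − ¼ ln(1 − 2Q).
1 − 2P − Q = 0.4844, giving −½ ln(0.4844) = 0.362422.
1 − 2Q = 0.7888, giving −¼ ln(0.7888) = 0.059311.
d = 0.362422 + 0.059311 = 0.421733.

0.4217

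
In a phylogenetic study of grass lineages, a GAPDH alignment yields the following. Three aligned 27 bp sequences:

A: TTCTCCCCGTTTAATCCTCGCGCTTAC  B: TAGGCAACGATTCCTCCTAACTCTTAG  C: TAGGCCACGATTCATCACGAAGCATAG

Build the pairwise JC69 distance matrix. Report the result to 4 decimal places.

d(A,B) = 0.6735, d(A,C) = 0.7704, d(B,C) = 0.3770

A–B: 12/27 sites differ → p ≈ 0.444444, d = −0.75 ln(1 − 0.592592) = 0.673455 ≈ 0.6735.
A–C: 13/27 sites differ → p ≈ 0.481481, d = −0.75 ln(1 − 0.641975) = 0.770364 ≈ 0.7704.
B–C: 8/27 sites differ → p ≈ 0.296296, d = −0.75 ln(1 − 0.395061) = 0.376971 ≈ 0.3770.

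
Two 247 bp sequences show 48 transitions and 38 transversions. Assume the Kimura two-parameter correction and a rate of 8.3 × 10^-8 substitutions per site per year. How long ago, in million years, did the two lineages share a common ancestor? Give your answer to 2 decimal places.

2.91

P = 48/247 ≈ 0.194332 and Q = 38/247 ≈ 0.153846.
Under the Kimura two-parameter model, d = −½ ln(1 − 2P − Q) − ¼ ln(1 − 2Q).
1 − 2P − Q = 0.45749, giving −½ ln(0.45749) = 0.391000.
1 − 2Q = 0.692308, giving −¼ ln(0.692308) = 0.091931.
d = 0.391000 + 0.091931 = 0.482931.
Under a molecular clock d = 2μt, so t = d/(2μ) = 0.482931 / (2 × 8.3 × 10^-8) = 2.91 million years.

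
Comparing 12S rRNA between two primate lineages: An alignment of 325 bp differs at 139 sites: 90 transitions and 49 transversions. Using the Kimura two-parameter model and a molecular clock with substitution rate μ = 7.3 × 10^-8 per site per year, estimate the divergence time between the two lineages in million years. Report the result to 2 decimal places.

4.79

P = 90/325 ≈ 0.276923 and Q = 49/325 ≈ 0.150769.
Under the Kimura two-parameter model, d = −½ ln(1 − 2P − Q) − ¼ ln(1 − 2Q).
1 − 2P − Q = 0.295385, giving −½ ln(0.295385) = 0.609738.
1 − 2Q = 0.698462, giving −¼ ln(0.698462) = 0.089719.
d = 0.609738 + 0.089719 = 0.699457.
Under a molecular clock d = 2μt, so t = d/(2μ) = 0.699457 / (2 × 7.3 × 10^-8) = 4.79 million years.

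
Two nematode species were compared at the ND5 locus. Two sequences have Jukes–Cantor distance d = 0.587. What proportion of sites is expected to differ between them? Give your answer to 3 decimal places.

p = (3/4)(1 − e^(−4d/3)) = 0.75 × (1 − e^(-0.782667)) = 0.75 × (1 − 0.457185) = 0.407111.

0.407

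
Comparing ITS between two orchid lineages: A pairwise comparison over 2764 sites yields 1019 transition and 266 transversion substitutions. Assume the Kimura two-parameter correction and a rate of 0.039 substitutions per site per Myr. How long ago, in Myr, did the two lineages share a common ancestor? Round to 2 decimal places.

12.18

P = 1019/2764 ≈ 0.368669 and Q = 266/2764 ≈ 0.096237.
Under the Kimura two-parameter model, d = −½ ln(1 − 2P − Q) − ¼ ln(1 − 2Q).
1 − 2P − Q = 0.166425, giving −½ ln(0.166425) = 0.896605.
1 − 2Q = 0.807526, giving −¼ ln(0.807526) = 0.053445.
d = 0.896605 + 0.053445 = 0.950050.
Under a molecular clock d = 2μt, so t = d/(2μ) = 0.950050 / (2 × 0.039) = 12.18 Myr.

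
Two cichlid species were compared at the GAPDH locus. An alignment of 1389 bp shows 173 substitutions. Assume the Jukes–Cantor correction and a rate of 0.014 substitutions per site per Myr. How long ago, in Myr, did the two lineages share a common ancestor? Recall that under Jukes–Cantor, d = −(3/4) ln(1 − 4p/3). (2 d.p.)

4.86

p = 173/1389 ≈ 0.12455.
d = −(3/4) ln(1 − 4p/3) = −0.75 ln(1 − 0.166067) = −0.75 ln(0.833933)
  = −0.75 × (-0.181602) = 0.136202 substitutions/site.
Under a molecular clock d = 2μt, so t = d/(2μ) = 0.136202 / (2 × 0.014) = 4.86 Myr.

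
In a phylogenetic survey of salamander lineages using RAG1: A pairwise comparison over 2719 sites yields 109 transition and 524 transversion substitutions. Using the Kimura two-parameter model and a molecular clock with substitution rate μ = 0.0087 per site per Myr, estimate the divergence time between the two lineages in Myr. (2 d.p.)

P = 109/2719 ≈ 0.040088 and Q = 524/2719 ≈ 0.192718.
Under the Kimura two-parameter model, d = −½ ln(1 − 2P − Q) − ¼ ln(1 − 2Q).
1 − 2P − Q = 0.727106, giving −½ ln(0.727106) = 0.159342.
1 − 2Q = 0.614564, giving −¼ ln(0.614564) = 0.121711.
d = 0.159342 + 0.121711 = 0.281053.
Under a molecular clock d = 2μt, so t = d/(2μ) = 0.281053 / (2 × 0.0087) = 16.15 Myr.

16.15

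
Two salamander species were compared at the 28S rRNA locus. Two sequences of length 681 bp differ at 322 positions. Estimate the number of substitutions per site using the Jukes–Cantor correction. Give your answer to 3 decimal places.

0.747

p = 322/681 ≈ 0.472834.
d = −(3/4) ln(1 − 4p/3) = −0.75 ln(1 − 0.630445) = −0.75 ln(0.369555)
  = −0.75 × (-0.995456) = 0.746592 substitutions/site.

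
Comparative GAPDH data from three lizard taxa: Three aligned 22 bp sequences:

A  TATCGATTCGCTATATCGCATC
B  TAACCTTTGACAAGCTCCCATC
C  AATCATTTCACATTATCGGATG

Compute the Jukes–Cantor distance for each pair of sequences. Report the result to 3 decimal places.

A–B: 9/22 sites differ → p ≈ 0.409091, d = −0.75 ln(1 − 0.545455) = 0.591344 ≈ 0.591.
A–C: 8/22 sites differ → p ≈ 0.363636, d = −0.75 ln(1 − 0.484848) = 0.497470 ≈ 0.497.
B–C: 10/22 sites differ → p ≈ 0.454545, d = −0.75 ln(1 − 0.60606) = 0.698667 ≈ 0.699.

d(A,B) = 0.591, d(A,C) = 0.497, d(B,C) = 0.699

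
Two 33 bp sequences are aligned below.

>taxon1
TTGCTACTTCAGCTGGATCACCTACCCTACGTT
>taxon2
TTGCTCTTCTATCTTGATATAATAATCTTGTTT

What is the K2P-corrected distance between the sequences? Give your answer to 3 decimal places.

0.703

Of 33 sites, 4 differences are transitions and 11 are transversions, so P = 4/33 ≈ 0.121212 and Q = 11/33 ≈ 0.333333.
Under the Kimura two-parameter model, d = −½ ln(1 − 2P − Q) − ¼ ln(1 − 2Q).
1 − 2P − Q = 0.424243, giving −½ ln(0.424243) = 0.428724.
1 − 2Q = 0.333334, giving −¼ ln(0.333334) = 0.274653.
d = 0.428724 + 0.274653 = 0.703377.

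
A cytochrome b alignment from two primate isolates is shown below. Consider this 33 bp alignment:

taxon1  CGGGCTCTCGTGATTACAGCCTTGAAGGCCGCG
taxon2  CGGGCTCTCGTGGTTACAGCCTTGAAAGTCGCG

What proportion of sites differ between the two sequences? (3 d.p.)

0.091

The sequences differ at 3 of 33 positions (sites 13, 27, 29).
p = 3/33 = 0.090909… ≈ 0.091 (to 3 d.p.).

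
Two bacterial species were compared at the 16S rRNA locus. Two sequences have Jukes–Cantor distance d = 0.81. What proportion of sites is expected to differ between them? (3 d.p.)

0.495

p = (3/4)(1 − e^(−4d/3)) = 0.75 × (1 − e^(-1.08)) = 0.75 × (1 − 0.339596) = 0.495303.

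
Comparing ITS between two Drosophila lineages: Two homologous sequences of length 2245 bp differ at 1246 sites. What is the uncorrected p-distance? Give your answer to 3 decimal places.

0.555

p = 1246/2245 = 0.555011… ≈ 0.555 (to 3 d.p.).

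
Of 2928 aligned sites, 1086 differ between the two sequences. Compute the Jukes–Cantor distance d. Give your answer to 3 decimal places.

0.512

p = 1086/2928 ≈ 0.370902.
d = −(3/4) ln(1 − 4p/3) = −0.75 ln(1 − 0.494536) = −0.75 ln(0.505464)
  = −0.75 × (-0.682278) = 0.511709 substitutions/site.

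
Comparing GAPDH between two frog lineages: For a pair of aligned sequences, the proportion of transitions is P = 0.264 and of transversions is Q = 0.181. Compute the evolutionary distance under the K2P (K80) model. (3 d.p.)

Under the Kimura two-parameter model, d = −½ ln(1 − 2P − Q) − ¼ ln(1 − 2Q).
1 − 2P − Q = 0.291, giving −½ ln(0.291) = 0.617216.
1 − 2Q = 0.638, giving −¼ ln(0.638) = 0.112354.
d = 0.617216 + 0.112354 = 0.729570.

0.730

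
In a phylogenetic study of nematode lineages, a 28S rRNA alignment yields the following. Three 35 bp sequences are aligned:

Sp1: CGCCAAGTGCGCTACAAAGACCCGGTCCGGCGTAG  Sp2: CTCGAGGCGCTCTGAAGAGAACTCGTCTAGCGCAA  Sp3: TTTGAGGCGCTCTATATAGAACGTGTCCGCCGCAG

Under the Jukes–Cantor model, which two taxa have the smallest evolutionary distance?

Sp2 and Sp3

Sp1–Sp2: 15/35 differ, p = 0.429, d = 0.635.
Sp1–Sp3: 14/35 differ, p = 0.400, d = 0.572.
Sp2–Sp3: 11/35 differ, p = 0.314, d = 0.407.
The smallest distance is between Sp2 and Sp3.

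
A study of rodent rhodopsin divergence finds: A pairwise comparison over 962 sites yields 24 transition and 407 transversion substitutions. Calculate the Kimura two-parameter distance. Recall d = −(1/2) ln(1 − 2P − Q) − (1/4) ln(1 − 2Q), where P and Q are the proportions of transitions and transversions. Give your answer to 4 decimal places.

0.7882

P = 24/962 ≈ 0.024948 and Q = 407/962 ≈ 0.423077.
Under the Kimura two-parameter model, d = −½ ln(1 − 2P − Q) − ¼ ln(1 − 2Q).
1 − 2P − Q = 0.527027, giving −½ ln(0.527027) = 0.320252.
1 − 2Q = 0.153846, giving −¼ ln(0.153846) = 0.467951.
d = 0.320252 + 0.467951 = 0.788203.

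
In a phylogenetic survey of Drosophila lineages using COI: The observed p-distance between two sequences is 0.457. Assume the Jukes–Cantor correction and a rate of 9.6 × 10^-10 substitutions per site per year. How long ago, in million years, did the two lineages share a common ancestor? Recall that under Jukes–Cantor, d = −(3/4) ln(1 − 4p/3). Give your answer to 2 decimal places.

d = −(3/4) ln(1 − 4p/3) = −0.75 ln(1 − 0.609333) = −0.75 ln(0.390667)
  = −0.75 × (-0.939900) = 0.704925 substitutions/site.
Under a molecular clock d = 2μt, so t = d/(2μ) = 0.704925 / (2 × 9.6 × 10^-10) = 367.15 million years.

367.15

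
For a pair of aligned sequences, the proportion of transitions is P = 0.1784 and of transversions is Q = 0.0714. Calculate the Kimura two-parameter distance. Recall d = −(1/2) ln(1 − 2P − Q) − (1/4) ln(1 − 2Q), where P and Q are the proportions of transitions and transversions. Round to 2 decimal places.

0.32

Under the Kimura two-parameter model, d = −½ ln(1 − 2P − Q) − ¼ ln(1 − 2Q).
1 − 2P − Q = 0.5718, giving −½ ln(0.5718) = 0.279483.
1 − 2Q = 0.8572, giving −¼ ln(0.8572) = 0.038521.
d = 0.279483 + 0.038521 = 0.318004.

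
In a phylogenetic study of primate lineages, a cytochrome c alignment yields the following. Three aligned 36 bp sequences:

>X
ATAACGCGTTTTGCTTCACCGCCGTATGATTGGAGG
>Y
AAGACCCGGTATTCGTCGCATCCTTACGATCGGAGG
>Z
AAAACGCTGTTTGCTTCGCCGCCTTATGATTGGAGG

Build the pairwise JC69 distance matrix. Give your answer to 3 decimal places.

X–Y: 13/36 sites differ → p ≈ 0.361111, d = −0.75 ln(1 − 0.481481) = 0.492584 ≈ 0.493.
X–Z: 5/36 sites differ → p ≈ 0.138889, d = −0.75 ln(1 − 0.185185) = 0.153596 ≈ 0.154.
Y–Z: 10/36 sites differ → p ≈ 0.277778, d = −0.75 ln(1 − 0.370371) = 0.346968 ≈ 0.347.

d(X,Y) = 0.493, d(X,Z) = 0.154, d(Y,Z) = 0.347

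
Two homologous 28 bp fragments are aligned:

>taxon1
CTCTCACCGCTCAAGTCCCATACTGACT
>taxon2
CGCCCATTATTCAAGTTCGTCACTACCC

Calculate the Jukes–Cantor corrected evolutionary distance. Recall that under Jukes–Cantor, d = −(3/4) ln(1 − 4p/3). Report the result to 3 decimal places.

The sequences differ at 13 of 28 sites, so p = 13/28 ≈ 0.464286.
d = −(3/4) ln(1 − 4p/3) = −0.75 ln(1 − 0.619048) = −0.75 ln(0.380952)
  = −0.75 × (-0.965082) = 0.723812 substitutions/site.

0.724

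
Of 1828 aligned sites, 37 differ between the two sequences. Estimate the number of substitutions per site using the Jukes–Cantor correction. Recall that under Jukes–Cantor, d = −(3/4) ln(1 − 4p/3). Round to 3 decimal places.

p = 37/1828 ≈ 0.020241.
d = −(3/4) ln(1 − 4p/3) = −0.75 ln(1 − 0.026988) = −0.75 ln(0.973012)
  = −0.75 × (-0.027359) = 0.020519 substitutions/site.

0.021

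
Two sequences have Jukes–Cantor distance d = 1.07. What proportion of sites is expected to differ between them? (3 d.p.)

p = (3/4)(1 − e^(−4d/3)) = 0.75 × (1 − e^(-1.426667)) = 0.75 × (1 − 0.240108) = 0.569919.

0.570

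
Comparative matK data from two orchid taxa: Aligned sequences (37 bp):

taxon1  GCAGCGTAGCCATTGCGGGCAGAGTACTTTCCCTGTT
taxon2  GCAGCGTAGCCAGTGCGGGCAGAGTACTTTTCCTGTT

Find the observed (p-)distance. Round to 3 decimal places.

The sequences differ at 2 of 37 positions (sites 13, 31).
p = 2/37 = 0.054054… ≈ 0.054 (to 3 d.p.).

0.054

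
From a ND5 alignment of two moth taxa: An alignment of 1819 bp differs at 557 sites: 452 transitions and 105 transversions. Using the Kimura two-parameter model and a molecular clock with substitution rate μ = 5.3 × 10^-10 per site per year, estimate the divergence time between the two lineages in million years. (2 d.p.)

410.54

P = 452/1819 ≈ 0.248488 and Q = 105/1819 ≈ 0.057724.
Under the Kimura two-parameter model, d = −½ ln(1 − 2P − Q) − ¼ ln(1 − 2Q).
1 − 2P − Q = 0.4453, giving −½ ln(0.4453) = 0.404504.
1 − 2Q = 0.884552, giving −¼ ln(0.884552) = 0.030668.
d = 0.404504 + 0.030668 = 0.435172.
Under a molecular clock d = 2μt, so t = d/(2μ) = 0.435172 / (2 × 5.3 × 10^-10) = 410.54 million years.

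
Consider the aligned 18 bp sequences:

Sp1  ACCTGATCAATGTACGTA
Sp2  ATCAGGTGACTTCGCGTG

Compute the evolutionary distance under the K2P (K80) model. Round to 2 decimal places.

0.90

Of 18 sites, 5 differences are transitions and 4 are transversions, so P = 5/18 ≈ 0.277778 and Q = 4/18 ≈ 0.222222.
Under the Kimura two-parameter model, d = −½ ln(1 − 2P − Q) − ¼ ln(1 − 2Q).
1 − 2P − Q = 0.222222, giving −½ ln(0.222222) = 0.752039.
1 − 2Q = 0.555556, giving −¼ ln(0.555556) = 0.146946.
d = 0.752039 + 0.146946 = 0.898985.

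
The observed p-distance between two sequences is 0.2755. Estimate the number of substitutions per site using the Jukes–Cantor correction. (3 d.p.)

0.343

d = −(3/4) ln(1 − 4p/3) = −0.75 ln(1 − 0.367333) = −0.75 ln(0.632667)
  = −0.75 × (-0.457811) = 0.343358 substitutions/site.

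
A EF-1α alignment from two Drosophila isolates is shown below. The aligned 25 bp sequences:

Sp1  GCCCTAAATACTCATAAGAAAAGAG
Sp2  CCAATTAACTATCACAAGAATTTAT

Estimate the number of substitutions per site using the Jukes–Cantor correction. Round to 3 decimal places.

0.766

The sequences differ at 12 of 25 sites, so p = 12/25 = 0.48.
d = −(3/4) ln(1 − 4p/3) = −0.75 ln(1 − 0.64) = −0.75 ln(0.36)
  = −0.75 × (-1.021651) = 0.766238 substitutions/site.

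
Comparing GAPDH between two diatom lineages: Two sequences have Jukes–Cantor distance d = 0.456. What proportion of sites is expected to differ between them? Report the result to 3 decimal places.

p = (3/4)(1 − e^(−4d/3)) = 0.75 × (1 − e^(-0.608)) = 0.75 × (1 − 0.544439) = 0.341671.

0.342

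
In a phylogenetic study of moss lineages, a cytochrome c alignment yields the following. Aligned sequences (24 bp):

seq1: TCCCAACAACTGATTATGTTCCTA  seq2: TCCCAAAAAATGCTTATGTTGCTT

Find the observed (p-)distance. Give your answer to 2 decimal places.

0.21

The sequences differ at 5 of 24 positions (sites 7, 10, 13, 21, 24).
p = 5/24 = 0.208333… ≈ 0.21 (to 2 d.p.).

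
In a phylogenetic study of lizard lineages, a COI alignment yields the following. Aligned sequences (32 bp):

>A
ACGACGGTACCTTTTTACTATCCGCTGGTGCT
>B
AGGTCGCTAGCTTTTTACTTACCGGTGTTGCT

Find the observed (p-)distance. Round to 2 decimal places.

0.25

The sequences differ at 8 of 32 positions (sites 2, 4, 7, 10, 20, 21, 25, 28).
p = 8/32 = 0.25.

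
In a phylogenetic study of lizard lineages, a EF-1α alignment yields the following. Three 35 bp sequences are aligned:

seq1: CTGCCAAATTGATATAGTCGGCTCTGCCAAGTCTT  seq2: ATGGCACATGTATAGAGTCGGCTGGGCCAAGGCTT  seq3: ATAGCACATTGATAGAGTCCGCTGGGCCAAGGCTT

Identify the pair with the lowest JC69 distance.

seq1–seq2: 9/35 differ, p = 0.257, d = 0.315.
seq1–seq3: 9/35 differ, p = 0.257, d = 0.315.
seq2–seq3: 4/35 differ, p = 0.114, d = 0.124.
The smallest distance is between seq2 and seq3.

seq2 and seq3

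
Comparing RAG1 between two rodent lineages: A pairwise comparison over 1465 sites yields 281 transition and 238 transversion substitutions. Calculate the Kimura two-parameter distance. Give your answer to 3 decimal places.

P = 281/1465 ≈ 0.191809 and Q = 238/1465 ≈ 0.162457.
Under the Kimura two-parameter model, d = −½ ln(1 − 2P − Q) − ¼ ln(1 − 2Q).
1 − 2P − Q = 0.453925, giving −½ ln(0.453925) = 0.394912.
1 − 2Q = 0.675086, giving −¼ ln(0.675086) = 0.098229.
d = 0.394912 + 0.098229 = 0.493141.

0.493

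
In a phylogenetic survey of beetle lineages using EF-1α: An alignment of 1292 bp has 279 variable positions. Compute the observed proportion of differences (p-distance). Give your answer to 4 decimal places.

p = 279/1292 = 0.215944… ≈ 0.2159 (to 4 d.p.).

0.2159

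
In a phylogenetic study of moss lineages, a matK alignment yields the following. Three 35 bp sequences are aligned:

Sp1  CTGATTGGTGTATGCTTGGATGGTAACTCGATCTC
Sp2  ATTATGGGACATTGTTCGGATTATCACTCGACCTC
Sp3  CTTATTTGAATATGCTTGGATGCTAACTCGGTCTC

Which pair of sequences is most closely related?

Sp1 and Sp3

Sp1–Sp2: 13/35 differ, p = 0.371, d = 0.513.
Sp1–Sp3: 6/35 differ, p = 0.171, d = 0.195.
Sp2–Sp3: 13/35 differ, p = 0.371, d = 0.513.
The smallest distance is between Sp1 and Sp3.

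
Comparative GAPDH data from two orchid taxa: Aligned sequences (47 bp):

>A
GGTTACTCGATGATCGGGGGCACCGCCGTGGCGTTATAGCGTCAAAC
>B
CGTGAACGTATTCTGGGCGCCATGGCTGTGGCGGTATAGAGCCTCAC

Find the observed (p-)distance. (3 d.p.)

0.404

The sequences differ at 19 of 47 positions.
p = 19/47 = 0.404255… ≈ 0.404 (to 3 d.p.).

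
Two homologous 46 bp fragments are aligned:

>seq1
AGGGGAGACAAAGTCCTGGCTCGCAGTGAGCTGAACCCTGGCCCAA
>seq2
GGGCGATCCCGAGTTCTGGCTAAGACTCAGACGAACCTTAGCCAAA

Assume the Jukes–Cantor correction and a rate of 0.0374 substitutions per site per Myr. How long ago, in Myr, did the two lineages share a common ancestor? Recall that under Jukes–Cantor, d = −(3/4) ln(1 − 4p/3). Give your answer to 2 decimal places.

6.81

The sequences differ at 17 of 46 sites, so p = 17/46 ≈ 0.369565.
d = −(3/4) ln(1 − 4p/3) = −0.75 ln(1 − 0.492753) = −0.75 ln(0.507247)
  = −0.75 × (-0.678757) = 0.509068 substitutions/site.
Under a molecular clock d = 2μt, so t = d/(2μ) = 0.509068 / (2 × 0.0374) = 6.81 Myr.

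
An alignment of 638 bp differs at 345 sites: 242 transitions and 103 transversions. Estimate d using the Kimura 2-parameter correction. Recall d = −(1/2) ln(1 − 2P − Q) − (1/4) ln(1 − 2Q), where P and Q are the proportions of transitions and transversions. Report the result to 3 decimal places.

1.361

P = 242/638 ≈ 0.37931 and Q = 103/638 ≈ 0.161442.
Under the Kimura two-parameter model, d = −½ ln(1 − 2P − Q) − ¼ ln(1 − 2Q).
1 − 2P − Q = 0.079938, giving −½ ln(0.079938) = 1.263252.
1 − 2Q = 0.677116, giving −¼ ln(0.677116) = 0.097478.
d = 1.263252 + 0.097478 = 1.360730.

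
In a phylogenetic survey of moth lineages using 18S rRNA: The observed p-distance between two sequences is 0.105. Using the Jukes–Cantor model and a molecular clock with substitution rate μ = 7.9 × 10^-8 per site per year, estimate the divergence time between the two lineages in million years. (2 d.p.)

d = −(3/4) ln(1 − 4p/3) = −0.75 ln(1 − 0.14) = −0.75 ln(0.86)
  = −0.75 × (-0.150823) = 0.113117 substitutions/site.
Under a molecular clock d = 2μt, so t = d/(2μ) = 0.113117 / (2 × 7.9 × 10^-8) = 0.72 million years.

0.72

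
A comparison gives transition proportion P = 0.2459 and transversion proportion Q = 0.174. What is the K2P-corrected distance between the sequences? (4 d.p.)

0.6549

Under the Kimura two-parameter model, d = −½ ln(1 − 2P − Q) − ¼ ln(1 − 2Q).
1 − 2P − Q = 0.3342, giving −½ ln(0.3342) = 0.548008.
1 − 2Q = 0.652, giving −¼ ln(0.652) = 0.106928.
d = 0.548008 + 0.106928 = 0.654936.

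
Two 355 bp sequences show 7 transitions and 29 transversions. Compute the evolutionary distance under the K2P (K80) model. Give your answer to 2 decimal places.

P = 7/355 ≈ 0.019718 and Q = 29/355 ≈ 0.08169.
Under the Kimura two-parameter model, d = −½ ln(1 − 2P − Q) − ¼ ln(1 − 2Q).
1 − 2P − Q = 0.878874, giving −½ ln(0.878874) = 0.064557.
1 − 2Q = 0.83662, giving −¼ ln(0.83662) = 0.044596.
d = 0.064557 + 0.044596 = 0.109153.

0.11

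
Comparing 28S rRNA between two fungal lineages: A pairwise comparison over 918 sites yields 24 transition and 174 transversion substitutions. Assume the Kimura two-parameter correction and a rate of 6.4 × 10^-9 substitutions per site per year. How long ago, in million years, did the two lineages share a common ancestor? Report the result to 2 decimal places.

P = 24/918 ≈ 0.026144 and Q = 174/918 ≈ 0.189542.
Under the Kimura two-parameter model, d = −½ ln(1 − 2P − Q) − ¼ ln(1 − 2Q).
1 − 2P − Q = 0.75817, giving −½ ln(0.75817) = 0.138424.
1 − 2Q = 0.620916, giving −¼ ln(0.620916) = 0.119140.
d = 0.138424 + 0.119140 = 0.257564.
Under a molecular clock d = 2μt, so t = d/(2μ) = 0.257564 / (2 × 6.4 × 10^-9) = 20.12 million years.

20.12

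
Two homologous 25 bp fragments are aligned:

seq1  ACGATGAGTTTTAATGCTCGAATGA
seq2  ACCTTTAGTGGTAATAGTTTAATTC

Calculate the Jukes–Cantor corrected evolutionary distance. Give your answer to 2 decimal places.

The sequences differ at 11 of 25 sites, so p = 11/25 = 0.44.
d = −(3/4) ln(1 − 4p/3) = −0.75 ln(1 − 0.586667) = −0.75 ln(0.413333)
  = −0.75 × (-0.883502) = 0.662627 substitutions/site.

0.66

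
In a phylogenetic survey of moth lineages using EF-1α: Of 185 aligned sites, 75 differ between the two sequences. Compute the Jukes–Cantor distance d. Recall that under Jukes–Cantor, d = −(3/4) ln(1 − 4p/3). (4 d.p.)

0.5833

p = 75/185 ≈ 0.405405.
d = −(3/4) ln(1 − 4p/3) = −0.75 ln(1 − 0.54054) = −0.75 ln(0.45946)
  = −0.75 × (-0.777703) = 0.583277 substitutions/site.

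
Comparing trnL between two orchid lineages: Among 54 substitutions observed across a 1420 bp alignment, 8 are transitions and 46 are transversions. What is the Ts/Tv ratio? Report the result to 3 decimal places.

0.174

R = 8/46 = 0.173913… ≈ 0.174 (to 3 d.p.).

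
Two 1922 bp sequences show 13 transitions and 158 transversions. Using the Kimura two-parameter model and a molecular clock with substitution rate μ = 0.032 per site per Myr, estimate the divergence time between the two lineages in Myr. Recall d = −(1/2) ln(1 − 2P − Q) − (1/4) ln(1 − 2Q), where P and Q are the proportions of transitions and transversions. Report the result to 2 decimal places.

1.49

P = 13/1922 ≈ 0.006764 and Q = 158/1922 ≈ 0.082206.
Under the Kimura two-parameter model, d = −½ ln(1 − 2P − Q) − ¼ ln(1 − 2Q).
1 − 2P − Q = 0.904266, giving −½ ln(0.904266) = 0.050316.
1 − 2Q = 0.835588, giving −¼ ln(0.835588) = 0.044905.
d = 0.050316 + 0.044905 = 0.095221.
Under a molecular clock d = 2μt, so t = d/(2μ) = 0.095221 / (2 × 0.032) = 1.49 Myr.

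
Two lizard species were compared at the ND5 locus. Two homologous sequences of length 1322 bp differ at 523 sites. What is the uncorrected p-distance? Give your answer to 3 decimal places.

0.396

p = 523/1322 = 0.395612… ≈ 0.396 (to 3 d.p.).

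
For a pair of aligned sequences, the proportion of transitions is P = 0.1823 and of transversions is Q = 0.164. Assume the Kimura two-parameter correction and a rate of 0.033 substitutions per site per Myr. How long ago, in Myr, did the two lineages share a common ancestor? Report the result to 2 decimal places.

Under the Kimura two-parameter model, d = −½ ln(1 − 2P − Q) − ¼ ln(1 − 2Q).
1 − 2P − Q = 0.4714, giving −½ ln(0.4714) = 0.376024.
1 − 2Q = 0.672, giving −¼ ln(0.672) = 0.099374.
d = 0.376024 + 0.099374 = 0.475398.
Under a molecular clock d = 2μt, so t = d/(2μ) = 0.475398 / (2 × 0.033) = 7.20 Myr.

7.20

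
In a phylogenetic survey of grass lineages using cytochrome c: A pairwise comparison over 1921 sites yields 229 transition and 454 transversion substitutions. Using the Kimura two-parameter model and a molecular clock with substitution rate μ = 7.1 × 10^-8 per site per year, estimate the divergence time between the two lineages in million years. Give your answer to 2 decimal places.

3.39

P = 229/1921 ≈ 0.119209 and Q = 454/1921 ≈ 0.236335.
Under the Kimura two-parameter model, d = −½ ln(1 − 2P − Q) − ¼ ln(1 − 2Q).
1 − 2P − Q = 0.525247, giving −½ ln(0.525247) = 0.321943.
1 − 2Q = 0.52733, giving −¼ ln(0.52733) = 0.159982.
d = 0.321943 + 0.159982 = 0.481925.
Under a molecular clock d = 2μt, so t = d/(2μ) = 0.481925 / (2 × 7.1 × 10^-8) = 3.39 million years.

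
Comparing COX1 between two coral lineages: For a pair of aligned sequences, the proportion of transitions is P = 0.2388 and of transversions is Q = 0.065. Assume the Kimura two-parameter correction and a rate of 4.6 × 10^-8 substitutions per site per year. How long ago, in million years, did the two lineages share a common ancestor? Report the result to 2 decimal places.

4.63

Under the Kimura two-parameter model, d = −½ ln(1 − 2P − Q) − ¼ ln(1 − 2Q).
1 − 2P − Q = 0.4574, giving −½ ln(0.4574) = 0.391098.
1 − 2Q = 0.87, giving −¼ ln(0.87) = 0.034816.
d = 0.391098 + 0.034816 = 0.425914.
Under a molecular clock d = 2μt, so t = d/(2μ) = 0.425914 / (2 × 4.6 × 10^-8) = 4.63 million years.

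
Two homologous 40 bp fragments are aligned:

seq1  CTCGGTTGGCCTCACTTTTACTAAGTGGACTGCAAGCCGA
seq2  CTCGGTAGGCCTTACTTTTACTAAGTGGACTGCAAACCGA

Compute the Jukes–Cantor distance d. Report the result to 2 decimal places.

The sequences differ at 3 of 40 sites (7, 13, 36), so p = 3/40 = 0.075.
d = −(3/4) ln(1 − 4p/3) = −0.75 ln(1 − 0.1) = −0.75 ln(0.9)
  = −0.75 × (-0.105361) = 0.079021 substitutions/site.

0.08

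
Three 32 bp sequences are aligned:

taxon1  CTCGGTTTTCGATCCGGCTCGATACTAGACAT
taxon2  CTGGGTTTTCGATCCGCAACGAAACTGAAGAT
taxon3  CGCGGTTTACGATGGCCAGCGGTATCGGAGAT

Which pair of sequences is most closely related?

taxon1 and taxon2

taxon1–taxon2: 8/32 differ, p = 0.250, d = 0.304.
taxon1–taxon3: 13/32 differ, p = 0.406, d = 0.585.
taxon2–taxon3: 12/32 differ, p = 0.375, d = 0.520.
The smallest distance is between taxon1 and taxon2.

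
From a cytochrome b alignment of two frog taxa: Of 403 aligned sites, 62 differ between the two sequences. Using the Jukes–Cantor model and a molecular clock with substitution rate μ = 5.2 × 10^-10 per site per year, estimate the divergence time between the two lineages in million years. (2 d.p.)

p = 62/403 ≈ 0.153846.
d = −(3/4) ln(1 − 4p/3) = −0.75 ln(1 − 0.205128) = −0.75 ln(0.794872)
  = −0.75 × (-0.229574) = 0.172181 substitutions/site.
Under a molecular clock d = 2μt, so t = d/(2μ) = 0.172181 / (2 × 5.2 × 10^-10) = 165.56 million years.

165.56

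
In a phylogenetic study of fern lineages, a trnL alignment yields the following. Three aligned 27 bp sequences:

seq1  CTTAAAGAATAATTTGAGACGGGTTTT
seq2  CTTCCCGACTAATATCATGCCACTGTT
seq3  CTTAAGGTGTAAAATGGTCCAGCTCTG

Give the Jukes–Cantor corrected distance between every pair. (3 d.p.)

d(seq1,seq2) = 0.673, d(seq1,seq3) = 0.673, d(seq2,seq3) = 0.770

seq1–seq2: 12/27 sites differ → p ≈ 0.444444, d = −0.75 ln(1 − 0.592592) = 0.673455 ≈ 0.673.
seq1–seq3: 12/27 sites differ → p ≈ 0.444444, d = −0.75 ln(1 − 0.592592) = 0.673455 ≈ 0.673.
seq2–seq3: 13/27 sites differ → p ≈ 0.481481, d = −0.75 ln(1 − 0.641975) = 0.770364 ≈ 0.770.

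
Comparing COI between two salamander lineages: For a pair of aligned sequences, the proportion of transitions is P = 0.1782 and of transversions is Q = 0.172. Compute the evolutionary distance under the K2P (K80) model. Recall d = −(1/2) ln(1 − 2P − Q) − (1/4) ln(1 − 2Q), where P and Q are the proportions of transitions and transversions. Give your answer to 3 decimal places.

0.481

Under the Kimura two-parameter model, d = −½ ln(1 − 2P − Q) − ¼ ln(1 − 2Q).
1 − 2P − Q = 0.4716, giving −½ ln(0.4716) = 0.375812.
1 − 2Q = 0.656, giving −¼ ln(0.656) = 0.105399.
d = 0.375812 + 0.105399 = 0.481211.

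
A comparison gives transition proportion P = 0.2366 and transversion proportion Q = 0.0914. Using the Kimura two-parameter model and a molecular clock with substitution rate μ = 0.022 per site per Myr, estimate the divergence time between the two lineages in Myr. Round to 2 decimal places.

Under the Kimura two-parameter model, d = −½ ln(1 − 2P − Q) − ¼ ln(1 − 2Q).
1 − 2P − Q = 0.4354, giving −½ ln(0.4354) = 0.415745.
1 − 2Q = 0.8172, giving −¼ ln(0.8172) = 0.050468.
d = 0.415745 + 0.050468 = 0.466213.
Under a molecular clock d = 2μt, so t = d/(2μ) = 0.466213 / (2 × 0.022) = 10.60 Myr.

10.60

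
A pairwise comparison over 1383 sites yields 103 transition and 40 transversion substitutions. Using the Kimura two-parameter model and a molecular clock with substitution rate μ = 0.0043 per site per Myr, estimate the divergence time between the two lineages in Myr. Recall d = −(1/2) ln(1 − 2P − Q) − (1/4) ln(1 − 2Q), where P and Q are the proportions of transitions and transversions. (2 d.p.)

13.12

P = 103/1383 ≈ 0.074476 and Q = 40/1383 ≈ 0.028923.
Under the Kimura two-parameter model, d = −½ ln(1 − 2P − Q) − ¼ ln(1 − 2Q).
1 − 2P − Q = 0.822125, giving −½ ln(0.822125) = 0.097931.
1 − 2Q = 0.942154, giving −¼ ln(0.942154) = 0.014897.
d = 0.097931 + 0.014897 = 0.112828.
Under a molecular clock d = 2μt, so t = d/(2μ) = 0.112828 / (2 × 0.0043) = 13.12 Myr.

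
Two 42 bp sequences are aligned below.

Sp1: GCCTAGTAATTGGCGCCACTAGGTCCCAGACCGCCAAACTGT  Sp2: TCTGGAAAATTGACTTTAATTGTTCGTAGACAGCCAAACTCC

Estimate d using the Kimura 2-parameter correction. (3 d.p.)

Of 42 sites, 8 differences are transitions and 10 are transversions, so P = 8/42 ≈ 0.190476 and Q = 10/42 ≈ 0.238095.
Under the Kimura two-parameter model, d = −½ ln(1 − 2P − Q) − ¼ ln(1 − 2Q).
1 − 2P − Q = 0.380953, giving −½ ln(0.380953) = 0.482540.
1 − 2Q = 0.52381, giving −¼ ln(0.52381) = 0.161657.
d = 0.482540 + 0.161657 = 0.644197.

0.644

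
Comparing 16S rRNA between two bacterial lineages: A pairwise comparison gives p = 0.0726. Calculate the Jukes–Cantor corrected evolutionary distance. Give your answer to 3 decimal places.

d = −(3/4) ln(1 − 4p/3) = −0.75 ln(1 − 0.0968) = −0.75 ln(0.9032)
  = −0.75 × (-0.101811) = 0.076358 substitutions/site.

0.076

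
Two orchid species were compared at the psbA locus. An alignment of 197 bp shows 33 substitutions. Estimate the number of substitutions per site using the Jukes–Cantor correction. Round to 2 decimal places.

0.19

p = 33/197 ≈ 0.167513.
d = −(3/4) ln(1 − 4p/3) = −0.75 ln(1 − 0.223351) = −0.75 ln(0.776649)
  = −0.75 × (-0.252767) = 0.189575 substitutions/site.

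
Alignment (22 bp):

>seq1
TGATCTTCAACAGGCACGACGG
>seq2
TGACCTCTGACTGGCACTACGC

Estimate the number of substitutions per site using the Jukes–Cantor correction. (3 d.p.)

The sequences differ at 7 of 22 sites (4, 7, 8, 9, 12, 18, 22), so p = 7/22 ≈ 0.318182.
d = −(3/4) ln(1 − 4p/3) = −0.75 ln(1 − 0.424243) = −0.75 ln(0.575757)
  = −0.75 × (-0.552070) = 0.414053 substitutions/site.

0.414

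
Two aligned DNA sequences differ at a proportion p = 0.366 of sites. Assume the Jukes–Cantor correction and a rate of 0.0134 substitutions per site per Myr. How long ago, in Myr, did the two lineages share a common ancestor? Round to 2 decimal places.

18.73

d = −(3/4) ln(1 − 4p/3) = −0.75 ln(1 − 0.488) = −0.75 ln(0.512)
  = −0.75 × (-0.669431) = 0.502073 substitutions/site.
Under a molecular clock d = 2μt, so t = d/(2μ) = 0.502073 / (2 × 0.0134) = 18.73 Myr.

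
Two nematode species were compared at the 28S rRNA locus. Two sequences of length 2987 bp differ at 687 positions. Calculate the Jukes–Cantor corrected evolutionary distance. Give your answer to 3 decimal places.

p = 687/2987 ≈ 0.229997.
d = −(3/4) ln(1 − 4p/3) = −0.75 ln(1 − 0.306663) = −0.75 ln(0.693337)
  = −0.75 × (-0.366239) = 0.274679 substitutions/site.

0.275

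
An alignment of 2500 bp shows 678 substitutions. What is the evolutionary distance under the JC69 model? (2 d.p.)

0.34

p = 678/2500 = 0.2712.
d = −(3/4) ln(1 − 4p/3) = −0.75 ln(1 − 0.3616) = −0.75 ln(0.6384)
  = −0.75 × (-0.448790) = 0.336593 substitutions/site.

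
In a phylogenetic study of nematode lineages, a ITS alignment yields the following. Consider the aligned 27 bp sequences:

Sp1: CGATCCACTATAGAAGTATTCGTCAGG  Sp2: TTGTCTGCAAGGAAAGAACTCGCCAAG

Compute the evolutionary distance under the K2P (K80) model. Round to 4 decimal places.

Of 27 sites, 9 differences are transitions and 4 are transversions, so P = 9/27 ≈ 0.333333 and Q = 4/27 ≈ 0.148148.
Under the Kimura two-parameter model, d = −½ ln(1 − 2P − Q) − ¼ ln(1 − 2Q).
1 − 2P − Q = 0.185186, giving −½ ln(0.185186) = 0.843197.
1 − 2Q = 0.703704, giving −¼ ln(0.703704) = 0.087849.
d = 0.843197 + 0.087849 = 0.931046.

0.9310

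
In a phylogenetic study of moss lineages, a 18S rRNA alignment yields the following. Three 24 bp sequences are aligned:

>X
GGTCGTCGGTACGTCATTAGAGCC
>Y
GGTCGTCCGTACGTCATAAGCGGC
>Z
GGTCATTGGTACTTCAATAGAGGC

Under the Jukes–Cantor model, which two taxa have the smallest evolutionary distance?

X–Y: 4/24 differ, p = 0.167, d = 0.188.
X–Z: 5/24 differ, p = 0.208, d = 0.244.
Y–Z: 7/24 differ, p = 0.292, d = 0.369.
The smallest distance is between X and Y.

X and Y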